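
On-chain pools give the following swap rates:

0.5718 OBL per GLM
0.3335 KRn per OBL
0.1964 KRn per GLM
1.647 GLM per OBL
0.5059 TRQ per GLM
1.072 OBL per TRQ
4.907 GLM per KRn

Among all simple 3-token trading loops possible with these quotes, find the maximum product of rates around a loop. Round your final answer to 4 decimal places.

GLM→OBL→KRn→GLM: 0.5718 × 0.3335 × 4.907 = 0.93574
GLM→TRQ→OBL→GLM: 0.5059 × 1.072 × 1.647 = 0.89321
Maximum is GLM→OBL→KRn→GLM at 0.9357; no arbitrage — every cycle loses value.

0.9357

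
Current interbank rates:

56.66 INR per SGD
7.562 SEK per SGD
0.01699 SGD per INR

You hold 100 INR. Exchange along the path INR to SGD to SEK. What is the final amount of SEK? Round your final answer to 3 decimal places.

100 INR × 0.01699 = 1.699 SGD
1.699 SGD × 7.562 = 12.847838 SEK

12.848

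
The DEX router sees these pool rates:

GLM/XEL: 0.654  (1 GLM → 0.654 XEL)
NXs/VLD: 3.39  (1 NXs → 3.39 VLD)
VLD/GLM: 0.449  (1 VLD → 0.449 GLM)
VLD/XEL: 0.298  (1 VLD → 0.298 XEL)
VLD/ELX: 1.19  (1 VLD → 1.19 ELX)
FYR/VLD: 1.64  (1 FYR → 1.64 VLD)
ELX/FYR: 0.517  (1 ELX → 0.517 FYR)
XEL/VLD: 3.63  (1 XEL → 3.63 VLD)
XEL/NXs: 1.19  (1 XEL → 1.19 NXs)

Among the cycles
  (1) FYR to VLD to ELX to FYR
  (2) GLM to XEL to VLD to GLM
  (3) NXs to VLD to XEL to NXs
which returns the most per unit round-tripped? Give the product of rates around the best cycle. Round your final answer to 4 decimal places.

1.2022

(1) 1.64 × 1.19 × 0.517 = 1.00898
(2) 0.654 × 3.63 × 0.449 = 1.06593
(3) 3.39 × 0.298 × 1.19 = 1.20216
Highest is cycle (3) at 1.2022 (>1, arbitrage).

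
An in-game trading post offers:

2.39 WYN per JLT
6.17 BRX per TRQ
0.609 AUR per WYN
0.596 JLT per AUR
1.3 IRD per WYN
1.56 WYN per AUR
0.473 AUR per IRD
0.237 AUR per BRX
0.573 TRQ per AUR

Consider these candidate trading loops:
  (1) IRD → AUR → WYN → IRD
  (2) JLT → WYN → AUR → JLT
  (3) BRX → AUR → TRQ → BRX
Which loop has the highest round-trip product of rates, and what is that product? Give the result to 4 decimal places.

(1) 0.473 × 1.56 × 1.3 = 0.95924
(2) 2.39 × 0.609 × 0.596 = 0.86748
(3) 0.237 × 0.573 × 6.17 = 0.83789
Highest is cycle (1) at 0.9592 (≤1, no arbitrage).

0.9592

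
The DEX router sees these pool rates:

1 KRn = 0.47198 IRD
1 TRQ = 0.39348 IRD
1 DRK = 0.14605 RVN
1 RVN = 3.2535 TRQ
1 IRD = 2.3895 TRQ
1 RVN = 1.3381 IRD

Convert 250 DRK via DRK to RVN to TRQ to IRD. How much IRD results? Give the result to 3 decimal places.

250 DRK × 0.14605 = 36.5125 RVN
36.5125 RVN × 3.2535 = 118.79341875 TRQ
118.79341875 TRQ × 0.39348 = 46.74283440975 IRD

46.743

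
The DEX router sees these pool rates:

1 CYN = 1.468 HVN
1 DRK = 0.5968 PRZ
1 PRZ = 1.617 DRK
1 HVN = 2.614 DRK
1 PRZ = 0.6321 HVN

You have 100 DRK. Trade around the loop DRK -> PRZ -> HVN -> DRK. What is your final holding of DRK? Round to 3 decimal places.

98.610

100 DRK × 0.5968 = 59.68 PRZ
59.68 PRZ × 0.6321 = 37.723728 HVN
37.723728 HVN × 2.614 = 98.609824992 DRK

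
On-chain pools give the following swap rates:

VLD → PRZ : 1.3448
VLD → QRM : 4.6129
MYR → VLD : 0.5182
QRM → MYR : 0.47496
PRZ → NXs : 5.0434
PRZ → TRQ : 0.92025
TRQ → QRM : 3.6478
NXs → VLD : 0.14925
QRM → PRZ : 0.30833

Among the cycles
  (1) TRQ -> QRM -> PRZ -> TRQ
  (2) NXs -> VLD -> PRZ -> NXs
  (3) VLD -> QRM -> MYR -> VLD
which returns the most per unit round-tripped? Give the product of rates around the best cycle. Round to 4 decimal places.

1.1353

(1) 3.6478 × 0.30833 × 0.92025 = 1.03503
(2) 0.14925 × 1.3448 × 5.0434 = 1.01227
(3) 4.6129 × 0.47496 × 0.5182 = 1.13535
Highest is cycle (3) at 1.1353 (>1, arbitrage).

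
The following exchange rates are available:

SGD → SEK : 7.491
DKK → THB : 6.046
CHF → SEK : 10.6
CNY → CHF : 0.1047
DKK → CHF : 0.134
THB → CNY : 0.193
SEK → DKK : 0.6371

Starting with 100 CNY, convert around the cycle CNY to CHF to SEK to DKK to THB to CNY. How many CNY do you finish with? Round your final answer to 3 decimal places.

100 CNY × 0.1047 = 10.47 CHF
10.47 CHF × 10.6 = 110.982 SEK
110.982 SEK × 0.6371 = 70.7066322 DKK
70.7066322 DKK × 6.046 = 427.4922982812 THB
427.4922982812 THB × 0.193 = 82.5060135682716 CNY

82.506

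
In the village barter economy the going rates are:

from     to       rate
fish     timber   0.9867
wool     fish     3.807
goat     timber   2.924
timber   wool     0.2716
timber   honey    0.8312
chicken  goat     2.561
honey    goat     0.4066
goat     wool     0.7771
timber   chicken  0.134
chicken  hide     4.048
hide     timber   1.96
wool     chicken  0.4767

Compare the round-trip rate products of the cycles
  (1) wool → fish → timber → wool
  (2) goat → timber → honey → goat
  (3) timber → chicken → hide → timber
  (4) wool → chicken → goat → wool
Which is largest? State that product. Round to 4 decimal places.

(1) 3.807 × 0.9867 × 0.2716 = 1.02023
(2) 2.924 × 0.8312 × 0.4066 = 0.98821
(3) 0.134 × 4.048 × 1.96 = 1.06317
(4) 0.4767 × 2.561 × 0.7771 = 0.94871
Highest is cycle (3) at 1.0632 (>1, arbitrage).

1.0632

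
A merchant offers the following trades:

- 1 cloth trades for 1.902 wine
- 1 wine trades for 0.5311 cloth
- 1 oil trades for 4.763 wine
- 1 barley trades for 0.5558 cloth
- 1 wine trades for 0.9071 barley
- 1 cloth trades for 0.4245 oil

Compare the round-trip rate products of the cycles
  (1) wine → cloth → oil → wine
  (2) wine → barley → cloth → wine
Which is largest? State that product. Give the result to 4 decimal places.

1.0738

(1) 0.5311 × 0.4245 × 4.763 = 1.07383
(2) 0.9071 × 0.5558 × 1.902 = 0.95892
Highest is cycle (1) at 1.0738 (>1, arbitrage).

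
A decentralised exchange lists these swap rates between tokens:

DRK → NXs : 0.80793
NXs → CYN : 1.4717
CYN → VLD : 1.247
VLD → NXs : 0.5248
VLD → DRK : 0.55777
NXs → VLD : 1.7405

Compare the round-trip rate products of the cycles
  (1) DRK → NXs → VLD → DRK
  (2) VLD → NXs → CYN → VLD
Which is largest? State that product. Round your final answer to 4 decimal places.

0.9631

(1) 0.80793 × 1.7405 × 0.55777 = 0.78434
(2) 0.5248 × 1.4717 × 1.247 = 0.96312
Highest is cycle (2) at 0.9631 (≤1, no arbitrage).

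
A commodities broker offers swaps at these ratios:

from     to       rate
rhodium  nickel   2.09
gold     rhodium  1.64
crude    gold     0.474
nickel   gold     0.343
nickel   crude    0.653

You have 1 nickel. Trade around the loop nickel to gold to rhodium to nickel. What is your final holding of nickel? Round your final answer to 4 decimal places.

1.1757

1 nickel × 0.343 = 0.343 gold
0.343 gold × 1.64 = 0.56252 rhodium
0.56252 rhodium × 2.09 = 1.1756668 nickel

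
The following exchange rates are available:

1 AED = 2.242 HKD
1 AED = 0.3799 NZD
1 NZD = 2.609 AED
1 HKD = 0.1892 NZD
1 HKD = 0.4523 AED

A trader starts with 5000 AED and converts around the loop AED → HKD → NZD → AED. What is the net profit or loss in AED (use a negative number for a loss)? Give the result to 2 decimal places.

533.51

5000 AED × 2.242 = 11210 HKD
11210 HKD × 0.1892 = 2120.932 NZD
2120.932 NZD × 2.609 = 5533.511588 AED
Net change: 5533.511588 − 5000 = 533.511588 AED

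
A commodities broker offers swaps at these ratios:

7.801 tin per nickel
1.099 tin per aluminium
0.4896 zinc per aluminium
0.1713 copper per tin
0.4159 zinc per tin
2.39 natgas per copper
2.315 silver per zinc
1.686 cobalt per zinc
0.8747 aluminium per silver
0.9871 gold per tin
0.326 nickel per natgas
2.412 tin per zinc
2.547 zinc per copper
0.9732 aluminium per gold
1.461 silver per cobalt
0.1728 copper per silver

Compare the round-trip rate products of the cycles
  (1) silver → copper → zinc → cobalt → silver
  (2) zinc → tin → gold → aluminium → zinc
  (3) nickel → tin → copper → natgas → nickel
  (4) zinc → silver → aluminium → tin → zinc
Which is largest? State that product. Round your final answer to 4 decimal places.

1.1344

(1) 0.1728 × 2.547 × 1.686 × 1.461 = 1.08413
(2) 2.412 × 0.9871 × 0.9732 × 0.4896 = 1.13444
(3) 7.801 × 0.1713 × 2.39 × 0.326 = 1.04117
(4) 2.315 × 0.8747 × 1.099 × 0.4159 = 0.92554
Highest is cycle (2) at 1.1344 (>1, arbitrage).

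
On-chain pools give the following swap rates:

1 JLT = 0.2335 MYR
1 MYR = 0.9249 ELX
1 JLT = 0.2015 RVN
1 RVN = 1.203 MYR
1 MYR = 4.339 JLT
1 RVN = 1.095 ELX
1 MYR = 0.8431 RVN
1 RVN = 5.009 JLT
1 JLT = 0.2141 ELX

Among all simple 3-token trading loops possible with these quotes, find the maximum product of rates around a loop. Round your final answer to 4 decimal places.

MYR→JLT→RVN→MYR: 4.339 × 0.2015 × 1.203 = 1.05179
MYR→RVN→JLT→MYR: 0.8431 × 5.009 × 0.2335 = 0.98609
Maximum is MYR→JLT→RVN→MYR at 1.0518; arbitrage exists.

1.0518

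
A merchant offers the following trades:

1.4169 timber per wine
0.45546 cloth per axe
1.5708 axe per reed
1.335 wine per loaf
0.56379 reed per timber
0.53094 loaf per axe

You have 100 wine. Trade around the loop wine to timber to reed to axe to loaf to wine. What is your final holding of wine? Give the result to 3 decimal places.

100 wine × 1.4169 = 141.69 timber
141.69 timber × 0.56379 = 79.8834051 reed
79.8834051 reed × 1.5708 = 125.48085273108 axe
125.48085273108 axe × 0.53094 = 66.6228039490396152 loaf
66.6228039490396152 loaf × 1.335 = 88.941443271967886292 wine

88.941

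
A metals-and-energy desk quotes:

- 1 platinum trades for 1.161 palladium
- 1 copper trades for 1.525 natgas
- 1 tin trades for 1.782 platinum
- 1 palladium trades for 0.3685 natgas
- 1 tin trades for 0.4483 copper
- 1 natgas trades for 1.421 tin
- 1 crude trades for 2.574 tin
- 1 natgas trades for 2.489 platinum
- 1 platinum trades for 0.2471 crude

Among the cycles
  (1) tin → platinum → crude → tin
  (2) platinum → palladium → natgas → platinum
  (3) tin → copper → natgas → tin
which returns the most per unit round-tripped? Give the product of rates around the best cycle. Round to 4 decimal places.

1.1334

(1) 1.782 × 0.2471 × 2.574 = 1.13342
(2) 1.161 × 0.3685 × 2.489 = 1.06487
(3) 0.4483 × 1.525 × 1.421 = 0.97148
Highest is cycle (1) at 1.1334 (>1, arbitrage).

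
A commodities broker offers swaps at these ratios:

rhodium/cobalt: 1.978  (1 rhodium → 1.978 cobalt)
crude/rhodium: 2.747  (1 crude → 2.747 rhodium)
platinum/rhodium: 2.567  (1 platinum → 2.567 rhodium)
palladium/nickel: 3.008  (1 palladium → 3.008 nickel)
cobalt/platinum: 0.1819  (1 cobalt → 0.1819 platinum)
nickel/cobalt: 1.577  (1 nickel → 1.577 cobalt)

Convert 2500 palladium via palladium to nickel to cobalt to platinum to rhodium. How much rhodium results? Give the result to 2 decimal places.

2500 palladium × 3.008 = 7520 nickel
7520 nickel × 1.577 = 11859.04 cobalt
11859.04 cobalt × 0.1819 = 2157.159376 platinum
2157.159376 platinum × 2.567 = 5537.428118192 rhodium

5537.43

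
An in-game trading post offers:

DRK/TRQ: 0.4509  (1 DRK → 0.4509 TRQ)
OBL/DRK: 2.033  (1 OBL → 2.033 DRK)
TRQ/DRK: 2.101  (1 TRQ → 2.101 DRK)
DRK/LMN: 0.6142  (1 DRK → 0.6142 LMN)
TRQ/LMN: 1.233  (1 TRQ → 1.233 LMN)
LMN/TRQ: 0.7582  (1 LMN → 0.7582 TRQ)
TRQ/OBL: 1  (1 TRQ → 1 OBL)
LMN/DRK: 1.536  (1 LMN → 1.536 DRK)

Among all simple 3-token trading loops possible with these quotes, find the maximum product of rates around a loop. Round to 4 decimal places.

DRK→LMN→TRQ→DRK: 0.6142 × 0.7582 × 2.101 = 0.97841
OBL→DRK→TRQ→OBL: 2.033 × 0.4509 × 1 = 0.91668
DRK→TRQ→LMN→DRK: 0.4509 × 1.233 × 1.536 = 0.85395
Maximum is DRK→LMN→TRQ→DRK at 0.9784; no arbitrage — every cycle loses value.

0.9784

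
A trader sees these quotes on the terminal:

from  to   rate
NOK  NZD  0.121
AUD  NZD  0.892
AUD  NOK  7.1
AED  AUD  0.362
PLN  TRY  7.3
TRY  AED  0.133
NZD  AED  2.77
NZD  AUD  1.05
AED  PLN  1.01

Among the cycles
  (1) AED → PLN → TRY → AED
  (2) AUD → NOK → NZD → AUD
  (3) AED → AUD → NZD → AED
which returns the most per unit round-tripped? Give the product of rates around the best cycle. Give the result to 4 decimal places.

0.9806

(1) 1.01 × 7.3 × 0.133 = 0.98061
(2) 7.1 × 0.121 × 1.05 = 0.90206
(3) 0.362 × 0.892 × 2.77 = 0.89444
Highest is cycle (1) at 0.9806 (≤1, no arbitrage).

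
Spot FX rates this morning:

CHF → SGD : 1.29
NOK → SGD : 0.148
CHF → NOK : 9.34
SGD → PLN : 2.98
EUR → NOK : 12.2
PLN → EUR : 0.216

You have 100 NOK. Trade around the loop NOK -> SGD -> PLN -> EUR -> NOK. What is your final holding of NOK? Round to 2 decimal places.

116.22

100 NOK × 0.148 = 14.8 SGD
14.8 SGD × 2.98 = 44.104 PLN
44.104 PLN × 0.216 = 9.526464 EUR
9.526464 EUR × 12.2 = 116.2228608 NOK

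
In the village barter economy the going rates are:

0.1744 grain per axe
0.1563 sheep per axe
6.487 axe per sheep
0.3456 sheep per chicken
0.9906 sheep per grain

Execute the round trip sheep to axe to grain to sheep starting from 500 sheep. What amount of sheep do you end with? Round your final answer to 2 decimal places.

500 sheep × 6.487 = 3243.5 axe
3243.5 axe × 0.1744 = 565.6664 grain
565.6664 grain × 0.9906 = 560.34913584 sheep

560.35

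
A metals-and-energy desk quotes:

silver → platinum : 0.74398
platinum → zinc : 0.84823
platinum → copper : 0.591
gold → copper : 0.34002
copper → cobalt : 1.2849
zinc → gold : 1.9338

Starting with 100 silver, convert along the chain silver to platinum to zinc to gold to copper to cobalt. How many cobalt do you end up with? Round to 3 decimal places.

53.316

100 silver × 0.74398 = 74.398 platinum
74.398 platinum × 0.84823 = 63.10661554 zinc
63.10661554 zinc × 1.9338 = 122.035573131252 gold
122.035573131252 gold × 0.34002 = 41.49453557608830504 copper
41.49453557608830504 copper × 1.2849 = 53.316328761715863145896 cobalt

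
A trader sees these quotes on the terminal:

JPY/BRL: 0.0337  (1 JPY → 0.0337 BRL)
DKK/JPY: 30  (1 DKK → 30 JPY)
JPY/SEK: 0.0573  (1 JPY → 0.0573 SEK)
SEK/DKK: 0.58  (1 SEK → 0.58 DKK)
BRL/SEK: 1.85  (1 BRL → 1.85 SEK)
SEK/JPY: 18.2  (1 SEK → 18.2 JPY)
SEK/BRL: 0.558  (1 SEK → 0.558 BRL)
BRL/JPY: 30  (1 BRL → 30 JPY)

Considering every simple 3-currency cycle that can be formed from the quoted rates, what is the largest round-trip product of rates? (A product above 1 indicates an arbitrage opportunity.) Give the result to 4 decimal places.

1.1347

SEK→JPY→BRL→SEK: 18.2 × 0.0337 × 1.85 = 1.13468
SEK→DKK→JPY→SEK: 0.58 × 30 × 0.0573 = 0.99702
SEK→BRL→JPY→SEK: 0.558 × 30 × 0.0573 = 0.95920
Maximum is SEK→JPY→BRL→SEK at 1.1347; arbitrage exists.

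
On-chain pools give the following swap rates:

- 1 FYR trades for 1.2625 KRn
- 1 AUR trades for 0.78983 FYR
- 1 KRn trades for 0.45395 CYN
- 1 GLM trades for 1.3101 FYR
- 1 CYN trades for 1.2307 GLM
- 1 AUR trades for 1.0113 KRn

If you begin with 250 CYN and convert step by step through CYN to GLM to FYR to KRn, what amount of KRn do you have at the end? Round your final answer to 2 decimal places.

508.89

250 CYN × 1.2307 = 307.675 GLM
307.675 GLM × 1.3101 = 403.0850175 FYR
403.0850175 FYR × 1.2625 = 508.89483459375 KRn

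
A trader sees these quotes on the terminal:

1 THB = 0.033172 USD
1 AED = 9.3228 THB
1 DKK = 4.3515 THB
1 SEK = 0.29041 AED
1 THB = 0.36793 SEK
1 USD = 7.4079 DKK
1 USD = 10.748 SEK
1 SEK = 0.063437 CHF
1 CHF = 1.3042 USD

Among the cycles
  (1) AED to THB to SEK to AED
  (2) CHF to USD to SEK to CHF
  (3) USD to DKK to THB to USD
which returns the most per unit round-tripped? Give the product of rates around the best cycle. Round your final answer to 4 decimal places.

(1) 9.3228 × 0.36793 × 0.29041 = 0.99615
(2) 1.3042 × 10.748 × 0.063437 = 0.88923
(3) 7.4079 × 4.3515 × 0.033172 = 1.06932
Highest is cycle (3) at 1.0693 (>1, arbitrage).

1.0693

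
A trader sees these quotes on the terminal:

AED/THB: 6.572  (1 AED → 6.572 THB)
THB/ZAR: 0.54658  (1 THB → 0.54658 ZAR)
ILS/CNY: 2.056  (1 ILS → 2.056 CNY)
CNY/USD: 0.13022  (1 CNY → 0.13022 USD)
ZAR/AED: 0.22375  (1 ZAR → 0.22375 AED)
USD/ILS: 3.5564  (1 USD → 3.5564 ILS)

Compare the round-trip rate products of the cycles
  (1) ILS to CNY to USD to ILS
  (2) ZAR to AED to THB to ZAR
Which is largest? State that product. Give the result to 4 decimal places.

0.9522

(1) 2.056 × 0.13022 × 3.5564 = 0.95216
(2) 0.22375 × 6.572 × 0.54658 = 0.80374
Highest is cycle (1) at 0.9522 (≤1, no arbitrage).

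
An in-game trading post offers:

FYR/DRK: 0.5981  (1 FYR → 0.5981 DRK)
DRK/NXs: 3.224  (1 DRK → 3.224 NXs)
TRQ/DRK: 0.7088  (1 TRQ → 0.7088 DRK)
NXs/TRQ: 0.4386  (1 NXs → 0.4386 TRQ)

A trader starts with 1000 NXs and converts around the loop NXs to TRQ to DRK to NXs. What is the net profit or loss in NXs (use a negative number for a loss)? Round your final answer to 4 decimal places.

1000 NXs × 0.4386 = 438.6 TRQ
438.6 TRQ × 0.7088 = 310.87968 DRK
310.87968 DRK × 3.224 = 1002.27608832 NXs
Net change: 1002.27608832 − 1000 = 2.27608832 NXs

2.2761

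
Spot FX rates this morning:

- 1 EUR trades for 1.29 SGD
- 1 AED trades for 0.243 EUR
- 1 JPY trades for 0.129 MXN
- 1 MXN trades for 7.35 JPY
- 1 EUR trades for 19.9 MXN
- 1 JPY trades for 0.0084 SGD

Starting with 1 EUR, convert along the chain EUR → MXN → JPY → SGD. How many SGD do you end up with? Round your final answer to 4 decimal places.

1.2286

1 EUR × 19.9 = 19.9 MXN
19.9 MXN × 7.35 = 146.265 JPY
146.265 JPY × 0.0084 = 1.228626 SGD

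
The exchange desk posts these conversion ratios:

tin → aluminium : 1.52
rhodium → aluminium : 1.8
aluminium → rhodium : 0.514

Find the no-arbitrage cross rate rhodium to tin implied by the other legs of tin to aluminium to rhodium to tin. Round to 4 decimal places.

Known legs of the cycle: 1.52 × 0.514 = 0.78128
For no arbitrage the full-cycle product must be 1, so the missing rate is 1 / 0.78128 ≈ 1.279951.

1.2800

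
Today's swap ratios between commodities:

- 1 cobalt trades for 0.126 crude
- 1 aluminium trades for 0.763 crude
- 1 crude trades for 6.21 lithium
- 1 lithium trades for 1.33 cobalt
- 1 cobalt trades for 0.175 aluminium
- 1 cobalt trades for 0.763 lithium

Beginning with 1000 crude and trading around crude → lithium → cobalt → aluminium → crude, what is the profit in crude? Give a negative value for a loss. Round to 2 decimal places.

1000 crude × 6.21 = 6210 lithium
6210 lithium × 1.33 = 8259.3 cobalt
8259.3 cobalt × 0.175 = 1445.3775 aluminium
1445.3775 aluminium × 0.763 = 1102.8230325 crude
Net change: 1102.8230325 − 1000 = 102.8230325 crude

102.82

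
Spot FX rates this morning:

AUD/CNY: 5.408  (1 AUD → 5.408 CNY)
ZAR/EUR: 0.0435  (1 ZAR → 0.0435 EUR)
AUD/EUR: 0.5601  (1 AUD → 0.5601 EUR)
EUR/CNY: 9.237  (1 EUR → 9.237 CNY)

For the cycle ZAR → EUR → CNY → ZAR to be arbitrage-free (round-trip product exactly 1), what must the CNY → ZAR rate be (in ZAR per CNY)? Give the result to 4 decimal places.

Known legs of the cycle: 0.0435 × 9.237 = 0.4018095
For no arbitrage the full-cycle product must be 1, so the missing rate is 1 / 0.4018095 ≈ 2.488742.

2.4887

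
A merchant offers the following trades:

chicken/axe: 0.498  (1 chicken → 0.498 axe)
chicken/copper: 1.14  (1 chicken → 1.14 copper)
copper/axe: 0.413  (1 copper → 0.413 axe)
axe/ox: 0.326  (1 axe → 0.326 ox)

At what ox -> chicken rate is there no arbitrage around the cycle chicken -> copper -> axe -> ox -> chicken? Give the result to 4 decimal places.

6.5152

Known legs of the cycle: 1.14 × 0.413 × 0.326 = 0.15348732
For no arbitrage the full-cycle product must be 1, so the missing rate is 1 / 0.15348732 ≈ 6.515196.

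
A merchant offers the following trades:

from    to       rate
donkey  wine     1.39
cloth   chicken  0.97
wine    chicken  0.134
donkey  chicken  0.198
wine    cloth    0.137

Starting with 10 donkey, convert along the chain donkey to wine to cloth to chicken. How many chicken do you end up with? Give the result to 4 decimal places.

1.8472

10 donkey × 1.39 = 13.9 wine
13.9 wine × 0.137 = 1.9043 cloth
1.9043 cloth × 0.97 = 1.847171 chicken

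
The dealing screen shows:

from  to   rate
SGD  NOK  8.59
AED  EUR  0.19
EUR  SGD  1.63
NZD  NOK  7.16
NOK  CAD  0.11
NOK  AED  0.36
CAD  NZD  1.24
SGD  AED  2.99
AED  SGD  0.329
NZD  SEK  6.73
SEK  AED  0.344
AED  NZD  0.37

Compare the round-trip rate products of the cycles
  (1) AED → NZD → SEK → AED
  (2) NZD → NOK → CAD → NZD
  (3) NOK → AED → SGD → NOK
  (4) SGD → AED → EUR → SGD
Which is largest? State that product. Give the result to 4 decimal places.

1.0174

(1) 0.37 × 6.73 × 0.344 = 0.85659
(2) 7.16 × 0.11 × 1.24 = 0.97662
(3) 0.36 × 0.329 × 8.59 = 1.01740
(4) 2.99 × 0.19 × 1.63 = 0.92600
Highest is cycle (3) at 1.0174 (>1, arbitrage).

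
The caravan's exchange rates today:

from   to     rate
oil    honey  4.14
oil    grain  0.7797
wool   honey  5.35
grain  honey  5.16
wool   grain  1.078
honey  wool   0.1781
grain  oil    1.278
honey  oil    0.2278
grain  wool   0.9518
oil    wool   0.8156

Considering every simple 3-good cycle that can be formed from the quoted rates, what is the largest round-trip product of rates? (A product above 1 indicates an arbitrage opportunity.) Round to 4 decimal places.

1.1236

grain→oil→wool→grain: 1.278 × 0.8156 × 1.078 = 1.12364
wool→honey→oil→wool: 5.35 × 0.2278 × 0.8156 = 0.99400
grain→honey→wool→grain: 5.16 × 0.1781 × 1.078 = 0.99068
grain→honey→oil→grain: 5.16 × 0.2278 × 0.7797 = 0.91650
Maximum is grain→oil→wool→grain at 1.1236; arbitrage exists.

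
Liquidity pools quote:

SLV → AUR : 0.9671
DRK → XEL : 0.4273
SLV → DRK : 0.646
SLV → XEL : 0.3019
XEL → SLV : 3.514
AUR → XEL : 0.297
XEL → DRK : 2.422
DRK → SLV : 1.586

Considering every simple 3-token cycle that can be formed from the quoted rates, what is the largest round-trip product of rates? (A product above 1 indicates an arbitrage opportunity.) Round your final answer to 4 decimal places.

1.1597

XEL→DRK→SLV→XEL: 2.422 × 1.586 × 0.3019 = 1.15969
AUR→XEL→SLV→AUR: 0.297 × 3.514 × 0.9671 = 1.00932
XEL→SLV→DRK→XEL: 3.514 × 0.646 × 0.4273 = 0.96999
Maximum is XEL→DRK→SLV→XEL at 1.1597; arbitrage exists.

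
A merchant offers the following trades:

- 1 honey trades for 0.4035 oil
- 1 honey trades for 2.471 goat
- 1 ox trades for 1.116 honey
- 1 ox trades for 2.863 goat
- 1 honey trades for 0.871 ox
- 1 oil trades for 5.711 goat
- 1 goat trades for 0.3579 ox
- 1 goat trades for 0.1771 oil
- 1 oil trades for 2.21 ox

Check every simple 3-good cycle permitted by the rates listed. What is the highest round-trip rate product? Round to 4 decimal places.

oil→ox→goat→oil: 2.21 × 2.863 × 0.1771 = 1.12055
oil→ox→honey→oil: 2.21 × 1.116 × 0.4035 = 0.99518
goat→ox→honey→goat: 0.3579 × 1.116 × 2.471 = 0.98696
Maximum is oil→ox→goat→oil at 1.1206; arbitrage exists.

1.1206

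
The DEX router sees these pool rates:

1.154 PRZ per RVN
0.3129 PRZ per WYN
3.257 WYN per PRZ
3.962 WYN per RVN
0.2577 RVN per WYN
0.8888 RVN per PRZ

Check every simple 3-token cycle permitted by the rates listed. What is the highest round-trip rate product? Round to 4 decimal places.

1.1019

RVN→WYN→PRZ→RVN: 3.962 × 0.3129 × 0.8888 = 1.10185
RVN→PRZ→WYN→RVN: 1.154 × 3.257 × 0.2577 = 0.96859
Maximum is RVN→WYN→PRZ→RVN at 1.1019; arbitrage exists.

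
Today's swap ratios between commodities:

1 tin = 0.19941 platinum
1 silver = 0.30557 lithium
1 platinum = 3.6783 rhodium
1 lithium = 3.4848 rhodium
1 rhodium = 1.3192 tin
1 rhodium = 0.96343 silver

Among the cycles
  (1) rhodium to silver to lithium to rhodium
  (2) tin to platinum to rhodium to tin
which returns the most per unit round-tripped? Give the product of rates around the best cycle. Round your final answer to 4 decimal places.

(1) 0.96343 × 0.30557 × 3.4848 = 1.02591
(2) 0.19941 × 3.6783 × 1.3192 = 0.96762
Highest is cycle (1) at 1.0259 (>1, arbitrage).

1.0259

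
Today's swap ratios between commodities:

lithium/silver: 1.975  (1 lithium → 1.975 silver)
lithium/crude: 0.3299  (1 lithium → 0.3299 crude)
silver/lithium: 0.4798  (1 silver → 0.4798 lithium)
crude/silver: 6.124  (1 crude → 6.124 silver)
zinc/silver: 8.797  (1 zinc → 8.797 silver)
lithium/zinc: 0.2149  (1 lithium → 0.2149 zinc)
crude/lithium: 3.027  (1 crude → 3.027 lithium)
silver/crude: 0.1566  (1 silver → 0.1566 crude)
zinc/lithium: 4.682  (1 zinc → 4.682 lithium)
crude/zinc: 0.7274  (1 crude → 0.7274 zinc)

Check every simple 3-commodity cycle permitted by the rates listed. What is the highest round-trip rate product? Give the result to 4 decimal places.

zinc→lithium→crude→zinc: 4.682 × 0.3299 × 0.7274 = 1.12354
zinc→silver→crude→zinc: 8.797 × 0.1566 × 0.7274 = 1.00207
crude→silver→lithium→crude: 6.124 × 0.4798 × 0.3299 = 0.96934
crude→lithium→silver→crude: 3.027 × 1.975 × 0.1566 = 0.93621
zinc→silver→lithium→zinc: 8.797 × 0.4798 × 0.2149 = 0.90705
Maximum is zinc→lithium→crude→zinc at 1.1235; arbitrage exists.

1.1235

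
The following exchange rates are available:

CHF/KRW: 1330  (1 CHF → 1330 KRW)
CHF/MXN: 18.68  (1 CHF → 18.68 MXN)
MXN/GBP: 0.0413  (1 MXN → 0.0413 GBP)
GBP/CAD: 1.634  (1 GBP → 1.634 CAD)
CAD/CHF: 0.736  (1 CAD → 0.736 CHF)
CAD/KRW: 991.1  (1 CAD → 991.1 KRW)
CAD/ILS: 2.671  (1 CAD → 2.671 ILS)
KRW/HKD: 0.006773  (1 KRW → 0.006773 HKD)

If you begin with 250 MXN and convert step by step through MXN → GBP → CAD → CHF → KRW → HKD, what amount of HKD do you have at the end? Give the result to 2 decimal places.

111.85

250 MXN × 0.0413 = 10.325 GBP
10.325 GBP × 1.634 = 16.87105 CAD
16.87105 CAD × 0.736 = 12.4170928 CHF
12.4170928 CHF × 1330 = 16514.733424 KRW
16514.733424 KRW × 0.006773 = 111.854289480752 HKD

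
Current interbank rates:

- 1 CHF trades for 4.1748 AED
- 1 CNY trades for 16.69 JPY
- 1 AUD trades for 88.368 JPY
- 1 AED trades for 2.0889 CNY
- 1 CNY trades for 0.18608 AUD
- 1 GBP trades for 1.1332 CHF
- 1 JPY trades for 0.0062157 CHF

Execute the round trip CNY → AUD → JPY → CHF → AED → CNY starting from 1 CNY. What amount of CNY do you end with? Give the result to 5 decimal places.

0.89133

1 CNY × 0.18608 = 0.18608 AUD
0.18608 AUD × 88.368 = 16.44351744 JPY
16.44351744 JPY × 0.0062157 = 0.102207971351808 CHF
0.102207971351808 CHF × 4.1748 = 0.4266978387995280384 AED
0.4266978387995280384 AED × 2.0889 = 0.89132911546833411941376 CNY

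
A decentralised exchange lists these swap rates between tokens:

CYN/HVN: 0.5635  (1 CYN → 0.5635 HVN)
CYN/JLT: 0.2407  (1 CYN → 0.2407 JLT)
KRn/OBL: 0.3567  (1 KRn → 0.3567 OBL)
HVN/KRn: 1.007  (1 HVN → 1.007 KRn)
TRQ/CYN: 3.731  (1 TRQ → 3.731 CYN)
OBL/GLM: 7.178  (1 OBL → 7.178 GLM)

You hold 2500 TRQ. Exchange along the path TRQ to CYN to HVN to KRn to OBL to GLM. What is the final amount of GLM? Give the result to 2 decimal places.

2500 TRQ × 3.731 = 9327.5 CYN
9327.5 CYN × 0.5635 = 5256.04625 HVN
5256.04625 HVN × 1.007 = 5292.83857375 KRn
5292.83857375 KRn × 0.3567 = 1887.955519256625 OBL
1887.955519256625 OBL × 7.178 = 13551.74471722405425 GLM

13551.74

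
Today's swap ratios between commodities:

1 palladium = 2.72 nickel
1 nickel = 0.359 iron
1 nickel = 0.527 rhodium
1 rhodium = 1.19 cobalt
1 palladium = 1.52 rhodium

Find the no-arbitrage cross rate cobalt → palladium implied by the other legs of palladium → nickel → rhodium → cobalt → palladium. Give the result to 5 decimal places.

Known legs of the cycle: 2.72 × 0.527 × 1.19 = 1.7057936
For no arbitrage the full-cycle product must be 1, so the missing rate is 1 / 1.7057936 ≈ 0.5862374.

0.58624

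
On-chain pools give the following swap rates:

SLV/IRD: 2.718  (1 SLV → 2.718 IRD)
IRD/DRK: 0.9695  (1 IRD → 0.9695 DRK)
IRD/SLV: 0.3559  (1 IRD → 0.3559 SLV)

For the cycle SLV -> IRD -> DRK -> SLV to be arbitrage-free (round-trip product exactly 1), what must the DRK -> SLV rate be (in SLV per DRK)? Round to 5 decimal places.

Known legs of the cycle: 2.718 × 0.9695 = 2.635101
For no arbitrage the full-cycle product must be 1, so the missing rate is 1 / 2.635101 ≈ 0.3794921.

0.37949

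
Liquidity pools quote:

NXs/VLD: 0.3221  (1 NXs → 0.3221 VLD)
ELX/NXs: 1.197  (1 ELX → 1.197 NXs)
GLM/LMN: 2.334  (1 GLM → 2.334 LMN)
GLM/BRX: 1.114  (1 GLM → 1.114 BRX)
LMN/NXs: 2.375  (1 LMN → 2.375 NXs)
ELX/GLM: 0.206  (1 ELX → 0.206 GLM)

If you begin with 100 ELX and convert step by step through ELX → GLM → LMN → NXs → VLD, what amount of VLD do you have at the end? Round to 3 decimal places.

36.781

100 ELX × 0.206 = 20.6 GLM
20.6 GLM × 2.334 = 48.0804 LMN
48.0804 LMN × 2.375 = 114.19095 NXs
114.19095 NXs × 0.3221 = 36.780904995 VLD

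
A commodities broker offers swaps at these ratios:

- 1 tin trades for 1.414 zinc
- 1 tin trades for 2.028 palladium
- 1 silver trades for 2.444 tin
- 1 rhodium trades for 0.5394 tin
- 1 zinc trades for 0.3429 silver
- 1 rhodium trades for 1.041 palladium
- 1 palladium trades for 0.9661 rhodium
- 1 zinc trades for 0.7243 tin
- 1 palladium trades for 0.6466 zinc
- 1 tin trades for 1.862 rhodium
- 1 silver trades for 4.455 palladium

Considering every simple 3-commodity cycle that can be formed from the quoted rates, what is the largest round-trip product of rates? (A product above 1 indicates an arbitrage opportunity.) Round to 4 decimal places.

1.1850

tin→zinc→silver→tin: 1.414 × 0.3429 × 2.444 = 1.18500
rhodium→tin→palladium→rhodium: 0.5394 × 2.028 × 0.9661 = 1.05682
palladium→zinc→silver→palladium: 0.6466 × 0.3429 × 4.455 = 0.98776
tin→palladium→zinc→tin: 2.028 × 0.6466 × 0.7243 = 0.94978
Maximum is tin→zinc→silver→tin at 1.1850; arbitrage exists.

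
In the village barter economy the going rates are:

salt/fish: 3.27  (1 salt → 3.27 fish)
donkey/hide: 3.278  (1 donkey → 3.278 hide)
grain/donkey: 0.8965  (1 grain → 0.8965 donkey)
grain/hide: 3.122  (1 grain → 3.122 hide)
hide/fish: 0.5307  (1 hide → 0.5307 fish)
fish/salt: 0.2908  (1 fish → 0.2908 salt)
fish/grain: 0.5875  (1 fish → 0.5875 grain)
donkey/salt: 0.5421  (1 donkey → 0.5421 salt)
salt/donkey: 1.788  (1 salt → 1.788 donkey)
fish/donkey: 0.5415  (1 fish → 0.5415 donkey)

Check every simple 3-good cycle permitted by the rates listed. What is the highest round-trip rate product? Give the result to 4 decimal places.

grain→hide→fish→grain: 3.122 × 0.5307 × 0.5875 = 0.97340
salt→fish→donkey→salt: 3.27 × 0.5415 × 0.5421 = 0.95990
donkey→hide→fish→donkey: 3.278 × 0.5307 × 0.5415 = 0.94201
Maximum is grain→hide→fish→grain at 0.9734; no arbitrage — every cycle loses value.

0.9734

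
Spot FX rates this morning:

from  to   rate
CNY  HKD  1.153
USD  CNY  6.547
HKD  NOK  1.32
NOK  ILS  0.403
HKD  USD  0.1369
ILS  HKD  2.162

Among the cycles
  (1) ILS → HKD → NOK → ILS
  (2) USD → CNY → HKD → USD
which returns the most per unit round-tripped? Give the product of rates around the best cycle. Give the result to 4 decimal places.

1.1501

(1) 2.162 × 1.32 × 0.403 = 1.15010
(2) 6.547 × 1.153 × 0.1369 = 1.03342
Highest is cycle (1) at 1.1501 (>1, arbitrage).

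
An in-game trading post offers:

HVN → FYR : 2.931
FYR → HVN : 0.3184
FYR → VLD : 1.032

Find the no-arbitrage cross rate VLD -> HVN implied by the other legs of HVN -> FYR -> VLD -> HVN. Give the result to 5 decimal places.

0.33060

Known legs of the cycle: 2.931 × 1.032 = 3.024792
For no arbitrage the full-cycle product must be 1, so the missing rate is 1 / 3.024792 ≈ 0.3306012.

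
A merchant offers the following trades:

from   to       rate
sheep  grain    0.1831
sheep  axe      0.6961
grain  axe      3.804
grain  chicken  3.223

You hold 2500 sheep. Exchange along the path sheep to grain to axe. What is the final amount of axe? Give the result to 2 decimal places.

1741.28

2500 sheep × 0.1831 = 457.75 grain
457.75 grain × 3.804 = 1741.281 axe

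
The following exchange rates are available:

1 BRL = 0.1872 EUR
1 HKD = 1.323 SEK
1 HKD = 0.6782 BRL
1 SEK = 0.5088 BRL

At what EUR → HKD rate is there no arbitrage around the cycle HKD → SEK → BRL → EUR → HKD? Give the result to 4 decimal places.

7.9357

Known legs of the cycle: 1.323 × 0.5088 × 0.1872 = 0.12601225728
For no arbitrage the full-cycle product must be 1, so the missing rate is 1 / 0.12601225728 ≈ 7.935736.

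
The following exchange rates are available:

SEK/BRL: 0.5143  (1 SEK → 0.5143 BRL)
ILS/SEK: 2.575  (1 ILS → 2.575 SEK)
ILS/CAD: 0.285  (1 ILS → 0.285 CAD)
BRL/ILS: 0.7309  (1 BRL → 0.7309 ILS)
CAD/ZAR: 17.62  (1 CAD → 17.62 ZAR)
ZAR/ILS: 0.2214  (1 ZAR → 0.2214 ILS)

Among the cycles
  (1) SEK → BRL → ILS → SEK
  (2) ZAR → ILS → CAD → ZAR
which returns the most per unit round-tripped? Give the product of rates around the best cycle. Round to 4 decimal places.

(1) 0.5143 × 0.7309 × 2.575 = 0.96795
(2) 0.2214 × 0.285 × 17.62 = 1.11180
Highest is cycle (2) at 1.1118 (>1, arbitrage).

1.1118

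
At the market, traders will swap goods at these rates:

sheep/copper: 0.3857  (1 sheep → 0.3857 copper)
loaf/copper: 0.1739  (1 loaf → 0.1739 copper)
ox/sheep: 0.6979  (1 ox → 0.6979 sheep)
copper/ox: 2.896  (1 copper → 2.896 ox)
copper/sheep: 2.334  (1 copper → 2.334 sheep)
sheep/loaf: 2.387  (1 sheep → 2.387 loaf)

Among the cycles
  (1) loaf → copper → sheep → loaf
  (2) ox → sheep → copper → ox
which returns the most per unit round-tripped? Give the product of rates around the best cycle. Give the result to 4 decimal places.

(1) 0.1739 × 2.334 × 2.387 = 0.96884
(2) 0.6979 × 0.3857 × 2.896 = 0.77955
Highest is cycle (1) at 0.9688 (≤1, no arbitrage).

0.9688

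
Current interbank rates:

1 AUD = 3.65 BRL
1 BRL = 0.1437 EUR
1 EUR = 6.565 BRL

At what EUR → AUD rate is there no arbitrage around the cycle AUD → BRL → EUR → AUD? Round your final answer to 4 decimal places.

1.9066

Known legs of the cycle: 3.65 × 0.1437 = 0.524505
For no arbitrage the full-cycle product must be 1, so the missing rate is 1 / 0.524505 ≈ 1.906560.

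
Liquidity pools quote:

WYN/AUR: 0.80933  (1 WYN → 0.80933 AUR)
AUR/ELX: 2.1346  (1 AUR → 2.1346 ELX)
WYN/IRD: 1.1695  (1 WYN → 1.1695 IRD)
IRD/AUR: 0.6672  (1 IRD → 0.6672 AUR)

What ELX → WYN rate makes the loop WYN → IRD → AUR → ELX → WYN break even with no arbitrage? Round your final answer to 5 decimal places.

0.60038

Known legs of the cycle: 1.1695 × 0.6672 × 2.1346 = 1.66560788784
For no arbitrage the full-cycle product must be 1, so the missing rate is 1 / 1.66560788784 ≈ 0.6003814.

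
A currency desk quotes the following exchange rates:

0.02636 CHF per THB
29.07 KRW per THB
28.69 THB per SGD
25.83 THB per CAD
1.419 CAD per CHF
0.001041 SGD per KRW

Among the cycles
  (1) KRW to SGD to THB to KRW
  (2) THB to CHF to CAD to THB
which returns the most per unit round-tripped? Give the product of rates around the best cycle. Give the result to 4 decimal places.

(1) 0.001041 × 28.69 × 29.07 = 0.86821
(2) 0.02636 × 1.419 × 25.83 = 0.96617
Highest is cycle (2) at 0.9662 (≤1, no arbitrage).

0.9662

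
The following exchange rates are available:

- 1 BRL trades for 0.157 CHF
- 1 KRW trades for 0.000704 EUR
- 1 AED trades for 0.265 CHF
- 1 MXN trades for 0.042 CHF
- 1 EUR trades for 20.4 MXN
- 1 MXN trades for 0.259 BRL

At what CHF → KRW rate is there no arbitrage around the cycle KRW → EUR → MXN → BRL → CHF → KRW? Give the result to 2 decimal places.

Known legs of the cycle: 0.000704 × 20.4 × 0.259 × 0.157 = 0.0005839857408
For no arbitrage the full-cycle product must be 1, so the missing rate is 1 / 0.0005839857408 ≈ 1712.3706.

1712.37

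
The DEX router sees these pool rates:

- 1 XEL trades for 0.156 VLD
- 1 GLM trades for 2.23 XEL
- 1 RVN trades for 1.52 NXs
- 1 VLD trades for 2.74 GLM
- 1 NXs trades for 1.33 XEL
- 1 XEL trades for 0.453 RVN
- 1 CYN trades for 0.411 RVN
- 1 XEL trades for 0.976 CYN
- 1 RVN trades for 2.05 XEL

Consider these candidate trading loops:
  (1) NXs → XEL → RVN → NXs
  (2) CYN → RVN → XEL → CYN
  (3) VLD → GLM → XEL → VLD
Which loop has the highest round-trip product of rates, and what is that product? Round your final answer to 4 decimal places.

(1) 1.33 × 0.453 × 1.52 = 0.91578
(2) 0.411 × 2.05 × 0.976 = 0.82233
(3) 2.74 × 2.23 × 0.156 = 0.95319
Highest is cycle (3) at 0.9532 (≤1, no arbitrage).

0.9532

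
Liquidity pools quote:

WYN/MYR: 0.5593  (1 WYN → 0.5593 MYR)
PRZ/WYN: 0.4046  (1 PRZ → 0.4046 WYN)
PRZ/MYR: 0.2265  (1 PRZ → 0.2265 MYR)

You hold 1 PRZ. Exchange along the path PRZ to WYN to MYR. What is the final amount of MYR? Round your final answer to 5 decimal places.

1 PRZ × 0.4046 = 0.4046 WYN
0.4046 WYN × 0.5593 = 0.22629278 MYR

0.22629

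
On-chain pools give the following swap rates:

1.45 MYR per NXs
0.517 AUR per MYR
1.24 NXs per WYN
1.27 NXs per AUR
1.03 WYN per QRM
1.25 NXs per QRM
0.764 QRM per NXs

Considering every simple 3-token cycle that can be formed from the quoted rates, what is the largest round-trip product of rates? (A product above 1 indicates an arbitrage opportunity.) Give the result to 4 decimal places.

0.9758

QRM→WYN→NXs→QRM: 1.03 × 1.24 × 0.764 = 0.97578
NXs→MYR→AUR→NXs: 1.45 × 0.517 × 1.27 = 0.95206
Maximum is QRM→WYN→NXs→QRM at 0.9758; no arbitrage — every cycle loses value.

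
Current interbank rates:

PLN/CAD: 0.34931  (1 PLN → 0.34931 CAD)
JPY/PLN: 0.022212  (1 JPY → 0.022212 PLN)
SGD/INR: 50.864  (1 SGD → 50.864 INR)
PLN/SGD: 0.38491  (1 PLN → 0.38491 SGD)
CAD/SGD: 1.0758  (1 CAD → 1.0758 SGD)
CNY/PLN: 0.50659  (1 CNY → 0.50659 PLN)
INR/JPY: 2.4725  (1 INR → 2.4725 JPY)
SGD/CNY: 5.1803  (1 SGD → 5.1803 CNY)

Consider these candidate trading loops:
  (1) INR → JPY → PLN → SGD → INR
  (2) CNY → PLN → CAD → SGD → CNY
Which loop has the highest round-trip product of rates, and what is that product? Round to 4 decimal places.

1.0752

(1) 2.4725 × 0.022212 × 0.38491 × 50.864 = 1.07521
(2) 0.50659 × 0.34931 × 1.0758 × 5.1803 = 0.98618
Highest is cycle (1) at 1.0752 (>1, arbitrage).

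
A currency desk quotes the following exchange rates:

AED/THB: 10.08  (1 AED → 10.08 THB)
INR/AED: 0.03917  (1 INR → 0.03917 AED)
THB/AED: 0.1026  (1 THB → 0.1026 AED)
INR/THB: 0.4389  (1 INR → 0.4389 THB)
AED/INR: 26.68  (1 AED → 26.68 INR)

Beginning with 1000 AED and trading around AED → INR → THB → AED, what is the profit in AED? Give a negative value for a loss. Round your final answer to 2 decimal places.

1000 AED × 26.68 = 26680 INR
26680 INR × 0.4389 = 11709.852 THB
11709.852 THB × 0.1026 = 1201.4308152 AED
Net change: 1201.4308152 − 1000 = 201.4308152 AED

201.43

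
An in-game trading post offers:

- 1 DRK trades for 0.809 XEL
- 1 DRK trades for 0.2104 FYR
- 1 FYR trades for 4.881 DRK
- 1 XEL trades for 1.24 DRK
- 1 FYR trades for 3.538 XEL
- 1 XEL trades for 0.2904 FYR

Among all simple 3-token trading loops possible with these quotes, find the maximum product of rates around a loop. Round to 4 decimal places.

1.1467

XEL→FYR→DRK→XEL: 0.2904 × 4.881 × 0.809 = 1.14671
XEL→DRK→FYR→XEL: 1.24 × 0.2104 × 3.538 = 0.92305
Maximum is XEL→FYR→DRK→XEL at 1.1467; arbitrage exists.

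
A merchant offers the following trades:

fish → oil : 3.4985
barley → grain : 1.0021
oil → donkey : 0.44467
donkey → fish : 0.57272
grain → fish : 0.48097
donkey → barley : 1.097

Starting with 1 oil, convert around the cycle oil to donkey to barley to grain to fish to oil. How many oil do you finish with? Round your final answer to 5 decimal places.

1 oil × 0.44467 = 0.44467 donkey
0.44467 donkey × 1.097 = 0.48780299 barley
0.48780299 barley × 1.0021 = 0.488827376279 grain
0.488827376279 grain × 0.48097 = 0.23511130316891063 fish
0.23511130316891063 fish × 3.4985 = 0.822536894136433839055 oil

0.82254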